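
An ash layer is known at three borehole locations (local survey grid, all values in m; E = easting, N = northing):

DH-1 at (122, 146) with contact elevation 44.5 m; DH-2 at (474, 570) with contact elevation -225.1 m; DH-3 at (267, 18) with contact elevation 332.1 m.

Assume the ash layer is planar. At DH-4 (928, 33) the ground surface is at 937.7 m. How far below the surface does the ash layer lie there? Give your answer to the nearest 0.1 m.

Two edge vectors: DH-1→DH-2 = (352, 424, -269.6), DH-1→DH-3 = (145, -128, 287.6).
Normal n = (DH-1→DH-2) × (DH-1→DH-3) = (87433.6, -140327.2, -106536).
So ∂z/∂E = −n_x/n_z = 0.82070 and ∂z/∂N = −n_y/n_z = −1.31718.
Intercept c from DH-1: 44.5 − 100.12 + 192.31 = 136.68.
At (928, 33): z_contact = 761.61 − 43.47 + 136.68 = 854.82 m.
Depth below ground = 937.7 − 854.82 = 82.9 m.

82.9 m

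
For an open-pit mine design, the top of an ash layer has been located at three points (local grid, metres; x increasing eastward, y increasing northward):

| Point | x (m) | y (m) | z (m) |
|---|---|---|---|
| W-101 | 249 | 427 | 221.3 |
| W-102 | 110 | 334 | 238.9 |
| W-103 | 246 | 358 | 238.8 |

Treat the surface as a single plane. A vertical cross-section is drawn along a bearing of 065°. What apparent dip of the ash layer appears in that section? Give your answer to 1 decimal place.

3.9°

Let the plane be z = a·x + b·y + c.
W-102−W-101: −139a − 93b = 17.6;  W-103−W-101: −3a − 69b = 17.5.
Solving gives a = 0.04436, b = −0.25555.
Unit vector along 065° is (sin 65°, cos 65°) = (0.9063, 0.4226).
Slope in that direction = a·(0.9063) + b·(0.4226) = −0.06780.
Apparent dip = arctan|0.06780| = 3.9° (true dip is 14.5°, so apparent ≤ true as expected).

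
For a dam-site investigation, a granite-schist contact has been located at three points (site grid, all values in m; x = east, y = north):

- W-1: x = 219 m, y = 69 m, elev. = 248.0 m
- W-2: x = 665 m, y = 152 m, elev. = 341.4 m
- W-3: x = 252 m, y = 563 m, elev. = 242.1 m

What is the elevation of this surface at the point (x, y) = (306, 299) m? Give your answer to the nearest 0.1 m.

Let the plane be z = a·x + b·y + c.
W-2−W-1: 446a + 83b = 93.4;  W-3−W-1: 33a + 494b = −5.9.
Solving gives a = 0.21430, b = −0.02626.
Then c = 248 − a·219 − b·69 = 202.88.
At (306, 299): z = 65.6 − 7.9 + 202.88 = 260.6 m.

260.6 m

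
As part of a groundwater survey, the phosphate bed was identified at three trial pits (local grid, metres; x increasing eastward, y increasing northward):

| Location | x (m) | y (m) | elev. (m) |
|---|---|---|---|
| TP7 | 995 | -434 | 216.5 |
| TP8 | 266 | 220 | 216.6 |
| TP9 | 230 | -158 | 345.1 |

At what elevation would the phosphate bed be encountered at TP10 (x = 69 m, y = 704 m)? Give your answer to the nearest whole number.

120 m

Two edge vectors: TP7→TP8 = (-729, 654, 0.1), TP7→TP9 = (-765, 276, 128.6).
Normal n = (TP7→TP8) × (TP7→TP9) = (84076.8, 93672.9, 299106).
So ∂z/∂x = −n_x/n_z = −0.28109 and ∂z/∂y = −n_y/n_z = −0.31318.
Intercept c from TP7: 216.5 + 279.69 − 135.92 = 360.27.
At (69, 704): z = −19.4 − 220.5 + 360.27 = 120.4 m.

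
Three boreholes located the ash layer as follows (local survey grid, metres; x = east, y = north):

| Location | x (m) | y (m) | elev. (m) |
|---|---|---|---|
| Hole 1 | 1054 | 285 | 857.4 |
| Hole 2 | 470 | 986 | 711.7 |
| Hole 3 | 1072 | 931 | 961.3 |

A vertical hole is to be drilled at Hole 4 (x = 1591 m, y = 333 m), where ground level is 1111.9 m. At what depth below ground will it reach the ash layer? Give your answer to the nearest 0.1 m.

Let the plane be z = a·x + b·y + c.
Hole 2−Hole 1: −584a + 701b = −145.7;  Hole 3−Hole 1: 18a + 646b = 103.9.
Solving gives a = 0.428222, b = 0.148904.
Then c = 857.4 − a·1054 − b·285 = 363.62.
At (1591, 333): z_contact = 681.30 + 49.59 + 363.62 = 1094.50 m.
Depth below ground = 1111.9 − 1094.50 = 17.4 m.

17.4 m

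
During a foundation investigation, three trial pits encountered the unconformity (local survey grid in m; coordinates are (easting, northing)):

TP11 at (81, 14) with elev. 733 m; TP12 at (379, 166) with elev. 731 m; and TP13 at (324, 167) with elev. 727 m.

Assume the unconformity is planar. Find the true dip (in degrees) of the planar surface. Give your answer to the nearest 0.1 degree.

9.4°

Two edge vectors: TP11→TP12 = (298, 152, -2), TP11→TP13 = (243, 153, -6).
Normal n = (TP11→TP12) × (TP11→TP13) = (-606, 1302, 8658).
So ∂z/∂E = −n_x/n_z = 0.06999 and ∂z/∂N = −n_y/n_z = −0.15038.
Gradient magnitude |∇z| = √(a² + b²) = √(0.00490 + 0.02261) = 0.16587.
True dip = arctan(0.16587) = 9.4°, dipping toward NNW (azimuth ≈ 335°).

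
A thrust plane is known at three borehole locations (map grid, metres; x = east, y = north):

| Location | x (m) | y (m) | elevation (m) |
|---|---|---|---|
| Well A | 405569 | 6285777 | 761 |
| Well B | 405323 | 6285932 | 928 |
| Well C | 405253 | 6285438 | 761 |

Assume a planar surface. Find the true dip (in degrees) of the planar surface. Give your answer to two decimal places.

Let the plane be z = a·x + b·y + c.
Well B−Well A: −246a + 155b = 167;  Well C−Well A: −316a − 339b = 0.
Solving gives a = −0.42767, b = 0.39866.
Gradient magnitude |∇z| = √(a² + b²) = √(0.18291 + 0.15893) = 0.58467.
True dip = arctan(0.58467) = 30.31°, dipping toward SE (azimuth ≈ 133°).

30.31°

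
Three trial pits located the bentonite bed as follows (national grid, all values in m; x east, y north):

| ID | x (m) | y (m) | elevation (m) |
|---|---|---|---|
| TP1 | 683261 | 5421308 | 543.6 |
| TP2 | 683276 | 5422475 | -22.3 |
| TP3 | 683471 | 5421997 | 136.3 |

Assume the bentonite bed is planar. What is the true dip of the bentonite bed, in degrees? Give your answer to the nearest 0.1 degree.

Two edge vectors: TP1→TP2 = (15, 1167, -565.9), TP1→TP3 = (210, 689, -407.3).
Normal n = (TP1→TP2) × (TP1→TP3) = (-85414, -112729.5, -234735).
So ∂z/∂x = −n_x/n_z = −0.36387 and ∂z/∂y = −n_y/n_z = −0.48024.
Gradient magnitude |∇z| = √(a² + b²) = √(0.13240 + 0.23063) = 0.60252.
True dip = arctan(0.60252) = 31.1°, dipping toward NE (azimuth ≈ 037°).

31.1°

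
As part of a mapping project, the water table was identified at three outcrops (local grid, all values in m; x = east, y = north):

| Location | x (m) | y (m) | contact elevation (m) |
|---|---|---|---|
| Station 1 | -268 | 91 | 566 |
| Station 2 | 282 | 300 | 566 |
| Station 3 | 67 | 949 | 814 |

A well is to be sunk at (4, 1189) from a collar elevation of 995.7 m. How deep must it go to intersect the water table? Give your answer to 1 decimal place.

92.1 m

Let the plane be z = a·x + b·y + c.
Station 2−Station 1: 550a + 209b = 0;  Station 3−Station 1: 335a + 858b = 248.
Solving gives a = −0.128972, b = 0.339401.
Then c = 566 − a·-268 − b·91 = 500.55.
At (4, 1189): z_contact = −0.52 + 403.55 + 500.55 = 903.58 m.
Depth below ground = 995.7 − 903.58 = 92.1 m.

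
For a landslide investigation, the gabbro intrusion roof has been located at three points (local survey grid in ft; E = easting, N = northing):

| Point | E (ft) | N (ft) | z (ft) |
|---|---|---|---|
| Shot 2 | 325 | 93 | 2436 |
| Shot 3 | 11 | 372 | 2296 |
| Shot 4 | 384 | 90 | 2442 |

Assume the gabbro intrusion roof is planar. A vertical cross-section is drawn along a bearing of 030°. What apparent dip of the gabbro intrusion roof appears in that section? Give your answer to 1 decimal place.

Two edge vectors: Shot 2→Shot 3 = (-314, 279, -140), Shot 2→Shot 4 = (59, -3, 6).
Normal n = (Shot 2→Shot 3) × (Shot 2→Shot 4) = (1254, -6376, -15519).
So ∂z/∂E = −n_x/n_z = 0.08080 and ∂z/∂N = −n_y/n_z = −0.41085.
Unit vector along 030° is (sin 30°, cos 30°) = (0.5000, 0.8660).
Slope in that direction = a·(0.5000) + b·(0.8660) = −0.31541.
Apparent dip = arctan|0.31541| = 17.5° (true dip is 22.7°, so apparent ≤ true as expected).

17.5°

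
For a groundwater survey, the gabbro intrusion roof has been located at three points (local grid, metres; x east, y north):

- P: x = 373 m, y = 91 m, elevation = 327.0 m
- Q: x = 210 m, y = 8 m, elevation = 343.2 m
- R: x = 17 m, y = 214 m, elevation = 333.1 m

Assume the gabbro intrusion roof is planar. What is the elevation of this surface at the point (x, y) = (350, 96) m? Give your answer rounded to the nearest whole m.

Let the plane be z = a·x + b·y + c.
Q−P: −163a − 83b = 16.2;  R−P: −356a + 123b = 6.1.
Solving gives a = −0.05038, b = −0.09623.
Then c = 327 − a·373 − b·91 = 354.55.
At (350, 96): z = −17.6 − 9.2 + 354.55 = 327.7 m.

328 m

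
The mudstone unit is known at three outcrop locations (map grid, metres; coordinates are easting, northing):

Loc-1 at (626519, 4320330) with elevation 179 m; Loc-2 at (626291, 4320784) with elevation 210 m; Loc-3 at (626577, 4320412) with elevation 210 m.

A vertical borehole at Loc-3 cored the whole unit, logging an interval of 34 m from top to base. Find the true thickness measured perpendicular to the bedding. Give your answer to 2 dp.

32.35 m

Let the plane be z = a·easting + b·northing + c.
Loc-2−Loc-1: −228a + 454b = 31;  Loc-3−Loc-1: 58a + 82b = 31.
Solving gives a = 0.25611, b = 0.19690.
|∇z| = √(a²+b²) = 0.32305, so dip δ = arctan(0.32305) = 17.90°.
True thickness = vertical thickness × cos δ = 34 × cos 17.90° = 32.35 m.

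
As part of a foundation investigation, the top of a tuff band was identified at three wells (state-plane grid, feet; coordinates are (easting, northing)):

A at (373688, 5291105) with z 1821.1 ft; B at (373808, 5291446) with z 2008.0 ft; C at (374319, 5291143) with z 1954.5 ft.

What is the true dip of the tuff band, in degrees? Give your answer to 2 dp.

Let the plane be z = a·E + b·N + c.
B−A: 120a + 341b = 186.9;  C−A: 631a + 38b = 133.4.
Solving gives a = 0.18227, b = 0.48395.
Gradient magnitude |∇z| = √(a² + b²) = √(0.03322 + 0.23421) = 0.51714.
True dip = arctan(0.51714) = 27.35°, dipping toward SSW (azimuth ≈ 201°).

27.35°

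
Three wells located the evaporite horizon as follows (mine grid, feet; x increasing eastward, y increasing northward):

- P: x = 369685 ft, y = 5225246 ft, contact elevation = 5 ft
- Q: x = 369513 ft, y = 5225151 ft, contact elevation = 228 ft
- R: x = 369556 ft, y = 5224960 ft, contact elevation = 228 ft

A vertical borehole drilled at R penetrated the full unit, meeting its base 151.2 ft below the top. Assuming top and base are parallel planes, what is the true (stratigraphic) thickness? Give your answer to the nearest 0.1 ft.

97.7 ft

Two edge vectors: P→Q = (-172, -95, 223), P→R = (-129, -286, 223).
Normal n = (P→Q) × (P→R) = (42593, 9589, 36937).
So ∂z/∂x = −n_x/n_z = −1.15313 and ∂z/∂y = −n_y/n_z = −0.25960.
|∇z| = √(a²+b²) = 1.18199, so dip δ = arctan(1.18199) = 49.77°.
True thickness = vertical thickness × cos δ = 151.2 × cos 49.77° = 97.7 ft.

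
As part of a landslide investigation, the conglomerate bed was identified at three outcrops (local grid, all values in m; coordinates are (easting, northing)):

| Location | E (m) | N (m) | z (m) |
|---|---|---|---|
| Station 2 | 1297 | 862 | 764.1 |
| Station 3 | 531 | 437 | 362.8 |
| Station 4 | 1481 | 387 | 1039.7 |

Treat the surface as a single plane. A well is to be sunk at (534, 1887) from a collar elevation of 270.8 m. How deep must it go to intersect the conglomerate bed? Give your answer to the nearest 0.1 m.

Two edge vectors: Station 2→Station 3 = (-766, -425, -401.3), Station 2→Station 4 = (184, -475, 275.6).
Normal n = (Station 2→Station 3) × (Station 2→Station 4) = (-307747.5, 137270.4, 442050).
So ∂z/∂E = −n_x/n_z = 0.696183 and ∂z/∂N = −n_y/n_z = −0.310531.
Intercept c from Station 2: 764.1 − 902.95 + 267.68 = 128.83.
At (534, 1887): z_contact = 371.76 − 585.97 + 128.83 = -85.38 m.
Depth below ground = 270.8 − (-85.38) = 356.2 m.

356.2 m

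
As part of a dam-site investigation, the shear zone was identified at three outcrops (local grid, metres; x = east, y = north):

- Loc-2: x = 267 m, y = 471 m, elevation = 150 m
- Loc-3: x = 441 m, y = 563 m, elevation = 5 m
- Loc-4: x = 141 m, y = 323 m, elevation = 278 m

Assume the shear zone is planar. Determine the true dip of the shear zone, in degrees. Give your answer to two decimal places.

36.50°

Two edge vectors: Loc-2→Loc-3 = (174, 92, -145), Loc-2→Loc-4 = (-126, -148, 128).
Normal n = (Loc-2→Loc-3) × (Loc-2→Loc-4) = (-9684, -4002, -14160).
So ∂z/∂x = −n_x/n_z = −0.68390 and ∂z/∂y = −n_y/n_z = −0.28263.
Gradient magnitude |∇z| = √(a² + b²) = √(0.46772 + 0.07988) = 0.74000.
True dip = arctan(0.74000) = 36.50°, dipping toward ENE (azimuth ≈ 068°).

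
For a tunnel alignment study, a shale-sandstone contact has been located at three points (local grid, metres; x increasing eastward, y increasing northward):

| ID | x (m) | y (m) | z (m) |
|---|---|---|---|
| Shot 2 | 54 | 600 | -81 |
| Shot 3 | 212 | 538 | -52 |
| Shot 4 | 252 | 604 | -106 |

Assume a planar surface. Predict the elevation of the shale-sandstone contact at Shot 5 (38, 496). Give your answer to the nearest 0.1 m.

Let the plane be z = a·x + b·y + c.
Shot 3−Shot 2: 158a − 62b = 29;  Shot 4−Shot 2: 198a + 4b = −25.
Solving gives a = −0.11109, b = −0.75085.
Then c = -81 − a·54 − b·600 = 375.51.
At (38, 496): z = −4.2 − 372.4 + 375.51 = -1.1 m.

-1.1 m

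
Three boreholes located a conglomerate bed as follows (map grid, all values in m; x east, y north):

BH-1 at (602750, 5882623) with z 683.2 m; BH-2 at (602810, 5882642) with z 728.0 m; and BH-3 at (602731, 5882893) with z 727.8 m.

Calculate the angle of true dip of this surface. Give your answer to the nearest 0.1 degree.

Let the plane be z = a·x + b·y + c.
BH-2−BH-1: 60a + 19b = 44.8;  BH-3−BH-1: −19a + 270b = 44.6.
Solving gives a = 0.67922, b = 0.21298.
Gradient magnitude |∇z| = √(a² + b²) = √(0.46134 + 0.04536) = 0.71183.
True dip = arctan(0.71183) = 35.4°, dipping toward WSW (azimuth ≈ 253°).

35.4°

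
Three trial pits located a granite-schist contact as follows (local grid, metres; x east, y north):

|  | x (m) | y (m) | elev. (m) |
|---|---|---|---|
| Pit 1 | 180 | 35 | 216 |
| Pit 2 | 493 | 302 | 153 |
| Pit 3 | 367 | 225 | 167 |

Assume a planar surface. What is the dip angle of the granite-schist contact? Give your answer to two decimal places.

21.33°

Let the plane be z = a·x + b·y + c.
Pit 2−Pit 1: 313a + 267b = −63;  Pit 3−Pit 1: 187a + 190b = −49.
Solving gives a = 0.11665, b = −0.37271.
Gradient magnitude |∇z| = √(a² + b²) = √(0.01361 + 0.13891) = 0.39054.
True dip = arctan(0.39054) = 21.33°, dipping toward NNW (azimuth ≈ 343°).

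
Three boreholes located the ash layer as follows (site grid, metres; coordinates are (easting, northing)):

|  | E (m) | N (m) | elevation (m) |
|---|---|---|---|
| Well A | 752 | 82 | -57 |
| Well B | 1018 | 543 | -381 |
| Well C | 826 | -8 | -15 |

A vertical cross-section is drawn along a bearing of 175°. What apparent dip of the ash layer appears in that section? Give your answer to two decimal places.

30.47°

Let the plane be z = a·E + b·N + c.
Well B−Well A: 266a + 461b = −324;  Well C−Well A: 74a − 90b = 42.
Solving gives a = −0.16877, b = −0.60544.
Unit vector along 175° is (sin 175°, cos 175°) = (0.0872, -0.9962).
Slope in that direction = a·(0.0872) + b·(-0.9962) = 0.58842.
Apparent dip = arctan|0.58842| = 30.47° (true dip is 32.2°, so apparent ≤ true as expected).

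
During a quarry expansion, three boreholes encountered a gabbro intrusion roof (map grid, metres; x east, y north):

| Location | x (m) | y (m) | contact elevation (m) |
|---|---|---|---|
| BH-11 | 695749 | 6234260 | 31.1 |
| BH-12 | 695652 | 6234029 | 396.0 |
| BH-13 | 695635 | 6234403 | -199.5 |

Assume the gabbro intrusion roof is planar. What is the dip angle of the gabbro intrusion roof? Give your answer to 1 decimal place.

57.9°

Let the plane be z = a·x + b·y + c.
BH-12−BH-11: −97a − 231b = 364.9;  BH-13−BH-11: −114a + 143b = −230.6.
Solving gives a = 0.02706, b = −1.59102.
Gradient magnitude |∇z| = √(a² + b²) = √(0.00073 + 2.53133) = 1.59125.
True dip = arctan(1.59125) = 57.9°, dipping toward N (azimuth ≈ 359°).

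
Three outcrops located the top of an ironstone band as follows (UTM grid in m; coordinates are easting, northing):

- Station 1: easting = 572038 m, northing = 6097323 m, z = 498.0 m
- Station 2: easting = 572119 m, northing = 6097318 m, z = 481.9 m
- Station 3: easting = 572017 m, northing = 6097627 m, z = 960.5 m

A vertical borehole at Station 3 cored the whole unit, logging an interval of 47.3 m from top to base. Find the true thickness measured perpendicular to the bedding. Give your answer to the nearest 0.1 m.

Let the plane be z = a·easting + b·northing + c.
Station 2−Station 1: 81a − 5b = −16.1;  Station 3−Station 1: −21a + 304b = 462.5.
Solving gives a = −0.10530, b = 1.51411.
|∇z| = √(a²+b²) = 1.51776, so dip δ = arctan(1.51776) = 56.62°.
True thickness = vertical thickness × cos δ = 47.3 × cos 56.62° = 26.0 m.

26.0 m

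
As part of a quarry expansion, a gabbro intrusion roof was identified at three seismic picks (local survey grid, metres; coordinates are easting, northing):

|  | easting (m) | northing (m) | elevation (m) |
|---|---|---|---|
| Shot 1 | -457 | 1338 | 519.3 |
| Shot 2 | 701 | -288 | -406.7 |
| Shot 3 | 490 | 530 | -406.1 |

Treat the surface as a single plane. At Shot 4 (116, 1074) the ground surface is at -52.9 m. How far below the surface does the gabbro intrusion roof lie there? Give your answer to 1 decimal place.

60.2 m

Two edge vectors: Shot 1→Shot 2 = (1158, -1626, -926), Shot 1→Shot 3 = (947, -808, -925.4).
Normal n = (Shot 1→Shot 2) × (Shot 1→Shot 3) = (756492.4, 194691.2, 604158).
So ∂z/∂easting = −n_x/n_z = −1.252143 and ∂z/∂northing = −n_y/n_z = −0.322252.
Intercept c from Shot 1: 519.3 − 572.23 + 431.17 = 378.24.
At (116, 1074): z_contact = −145.25 − 346.10 + 378.24 = -113.10 m.
Depth below ground = -52.9 − (-113.10) = 60.2 m.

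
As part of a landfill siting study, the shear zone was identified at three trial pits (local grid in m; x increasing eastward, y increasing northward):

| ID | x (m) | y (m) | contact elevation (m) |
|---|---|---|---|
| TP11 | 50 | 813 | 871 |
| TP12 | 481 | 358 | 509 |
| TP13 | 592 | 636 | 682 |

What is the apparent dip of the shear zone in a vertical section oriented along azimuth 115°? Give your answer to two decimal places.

21.87°

Let the plane be z = a·x + b·y + c.
TP12−TP11: 431a − 455b = −362;  TP13−TP11: 542a − 177b = −189.
Solving gives a = −0.12870, b = 0.67369.
Unit vector along 115° is (sin 115°, cos 115°) = (0.9063, -0.4226).
Slope in that direction = a·(0.9063) + b·(-0.4226) = −0.40136.
Apparent dip = arctan|0.40136| = 21.87° (true dip is 34.4°, so apparent ≤ true as expected).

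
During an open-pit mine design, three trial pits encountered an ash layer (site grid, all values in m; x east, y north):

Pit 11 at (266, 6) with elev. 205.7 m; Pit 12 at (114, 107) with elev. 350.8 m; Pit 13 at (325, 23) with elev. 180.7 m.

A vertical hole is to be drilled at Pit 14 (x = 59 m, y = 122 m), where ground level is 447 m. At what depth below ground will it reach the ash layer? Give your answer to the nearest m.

56 m

Let the plane be z = a·x + b·y + c.
Pit 12−Pit 11: −152a + 101b = 145.1;  Pit 13−Pit 11: 59a + 17b = −25.
Solving gives a = −0.58430, b = 0.55729.
Then c = 205.7 − a·266 − b·6 = 357.78.
At (59, 122): z_contact = −34.5 + 68.0 + 357.78 = 391.3 m.
Depth below ground = 447 − 391.3 = 56 m.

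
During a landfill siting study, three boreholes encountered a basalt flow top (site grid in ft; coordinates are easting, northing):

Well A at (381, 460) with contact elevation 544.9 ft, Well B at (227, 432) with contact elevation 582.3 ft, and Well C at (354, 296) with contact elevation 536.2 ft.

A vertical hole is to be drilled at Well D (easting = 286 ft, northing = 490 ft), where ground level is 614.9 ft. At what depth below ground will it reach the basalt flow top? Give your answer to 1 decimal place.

Let the plane be z = a·easting + b·northing + c.
Well B−Well A: −154a − 28b = 37.4;  Well C−Well A: −27a − 164b = −8.7.
Solving gives a = −0.26029, b = 0.09590.
Then c = 544.9 − a·381 − b·460 = 599.96.
At (286, 490): z_contact = −74.44 + 46.99 + 599.96 = 572.50 ft.
Depth below ground = 614.9 − 572.50 = 42.4 ft.

42.4 ft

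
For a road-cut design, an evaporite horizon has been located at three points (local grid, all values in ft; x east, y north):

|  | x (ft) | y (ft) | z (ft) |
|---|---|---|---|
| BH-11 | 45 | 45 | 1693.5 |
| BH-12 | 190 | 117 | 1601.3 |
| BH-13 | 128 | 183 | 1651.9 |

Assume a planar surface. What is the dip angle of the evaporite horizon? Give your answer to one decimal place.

Let the plane be z = a·x + b·y + c.
BH-12−BH-11: 145a + 72b = −92.2;  BH-13−BH-11: 83a + 138b = −41.6.
Solving gives a = −0.69320, b = 0.11548.
Gradient magnitude |∇z| = √(a² + b²) = √(0.48053 + 0.01333) = 0.70275.
True dip = arctan(0.70275) = 35.1°, dipping toward E (azimuth ≈ 099°).

35.1°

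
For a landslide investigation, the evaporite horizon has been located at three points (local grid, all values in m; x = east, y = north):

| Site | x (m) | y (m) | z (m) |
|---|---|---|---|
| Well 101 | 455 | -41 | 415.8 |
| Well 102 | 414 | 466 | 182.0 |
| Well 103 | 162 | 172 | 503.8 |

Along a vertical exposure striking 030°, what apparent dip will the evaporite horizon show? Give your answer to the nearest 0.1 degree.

38.1°

Let the plane be z = a·x + b·y + c.
Well 102−Well 101: −41a + 507b = −233.8;  Well 103−Well 101: −293a + 213b = 88.
Solving gives a = −0.67527, b = −0.51575.
Unit vector along 030° is (sin 30°, cos 30°) = (0.5000, 0.8660).
Slope in that direction = a·(0.5000) + b·(0.8660) = −0.78429.
Apparent dip = arctan|0.78429| = 38.1° (true dip is 40.4°, so apparent ≤ true as expected).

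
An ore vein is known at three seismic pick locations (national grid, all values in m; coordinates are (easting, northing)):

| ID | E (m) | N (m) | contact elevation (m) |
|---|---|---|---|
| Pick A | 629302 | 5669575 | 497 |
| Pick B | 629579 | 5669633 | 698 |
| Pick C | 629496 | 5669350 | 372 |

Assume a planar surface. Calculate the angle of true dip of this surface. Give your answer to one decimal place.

Let the plane be z = a·E + b·N + c.
Pick B−Pick A: 277a + 58b = 201;  Pick C−Pick A: 194a − 225b = −125.
Solving gives a = 0.51613, b = 1.00057.
Gradient magnitude |∇z| = √(a² + b²) = √(0.26639 + 1.00114) = 1.12585.
True dip = arctan(1.12585) = 48.4°, dipping toward SSW (azimuth ≈ 207°).

48.4°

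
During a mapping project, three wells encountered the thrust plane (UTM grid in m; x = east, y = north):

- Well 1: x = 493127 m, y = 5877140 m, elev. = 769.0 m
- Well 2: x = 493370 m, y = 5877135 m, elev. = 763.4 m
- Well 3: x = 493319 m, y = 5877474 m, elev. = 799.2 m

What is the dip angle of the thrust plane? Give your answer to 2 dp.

Two edge vectors: Well 1→Well 2 = (243, -5, -5.6), Well 1→Well 3 = (192, 334, 30.2).
Normal n = (Well 1→Well 2) × (Well 1→Well 3) = (1719.4, -8413.8, 82122).
So ∂z/∂x = −n_x/n_z = −0.02094 and ∂z/∂y = −n_y/n_z = 0.10245.
Gradient magnitude |∇z| = √(a² + b²) = √(0.00044 + 0.01050) = 0.10457.
True dip = arctan(0.10457) = 5.97°, dipping toward SSE (azimuth ≈ 168°).

5.97°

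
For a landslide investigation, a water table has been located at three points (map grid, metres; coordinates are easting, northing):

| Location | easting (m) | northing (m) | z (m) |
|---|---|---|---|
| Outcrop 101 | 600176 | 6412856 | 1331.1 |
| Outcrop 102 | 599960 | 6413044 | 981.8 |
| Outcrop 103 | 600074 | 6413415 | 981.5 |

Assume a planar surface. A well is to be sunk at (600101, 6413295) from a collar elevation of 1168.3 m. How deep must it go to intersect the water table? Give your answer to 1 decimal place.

Two edge vectors: Outcrop 101→Outcrop 102 = (-216, 188, -349.3), Outcrop 101→Outcrop 103 = (-102, 559, -349.6).
Normal n = (Outcrop 101→Outcrop 102) × (Outcrop 101→Outcrop 103) = (129533.9, -39885, -101568).
So ∂z/∂easting = −n_x/n_z = 1.275341643 and ∂z/∂northing = −n_y/n_z = −0.392692580.
Intercept c from Outcrop 101: 1331.1 − 765429.45 + 2518280.97 = 1754182.62.
At (600101, 6413295): z_contact = 765333.80 − 2518453.36 + 1754182.62 = 1063.06 m.
Depth below ground = 1168.3 − 1063.06 = 105.2 m.

105.2 m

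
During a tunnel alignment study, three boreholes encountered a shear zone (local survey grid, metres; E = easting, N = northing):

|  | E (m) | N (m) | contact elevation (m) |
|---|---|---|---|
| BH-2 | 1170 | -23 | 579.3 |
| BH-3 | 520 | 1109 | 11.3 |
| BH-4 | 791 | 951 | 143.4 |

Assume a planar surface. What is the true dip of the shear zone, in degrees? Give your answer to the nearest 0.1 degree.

Let the plane be z = a·E + b·N + c.
BH-3−BH-2: −650a + 1132b = −568;  BH-4−BH-2: −379a + 974b = −435.9.
Solving gives a = 0.29300, b = −0.33352.
Gradient magnitude |∇z| = √(a² + b²) = √(0.08585 + 0.11124) = 0.44395.
True dip = arctan(0.44395) = 23.9°, dipping toward NW (azimuth ≈ 319°).

23.9°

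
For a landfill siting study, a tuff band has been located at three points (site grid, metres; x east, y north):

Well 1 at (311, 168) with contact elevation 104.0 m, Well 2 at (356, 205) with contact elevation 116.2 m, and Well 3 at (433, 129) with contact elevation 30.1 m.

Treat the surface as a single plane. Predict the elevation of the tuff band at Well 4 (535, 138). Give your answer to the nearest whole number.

0 m

Two edge vectors: Well 1→Well 2 = (45, 37, 12.2), Well 1→Well 3 = (122, -39, -73.9).
Normal n = (Well 1→Well 2) × (Well 1→Well 3) = (-2258.5, 4813.9, -6269).
So ∂z/∂x = −n_x/n_z = −0.36026 and ∂z/∂y = −n_y/n_z = 0.76789.
Intercept c from Well 1: 104 + 112.04 − 129.01 = 87.04.
At (535, 138): z = −192.7 + 106.0 + 87.04 = 0.3 m.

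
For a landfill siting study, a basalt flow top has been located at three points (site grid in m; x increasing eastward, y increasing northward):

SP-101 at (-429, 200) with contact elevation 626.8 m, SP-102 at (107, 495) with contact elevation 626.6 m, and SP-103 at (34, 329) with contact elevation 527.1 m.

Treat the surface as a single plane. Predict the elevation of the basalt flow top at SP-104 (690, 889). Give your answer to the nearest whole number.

Let the plane be z = a·x + b·y + c.
SP-102−SP-101: 536a + 295b = −0.2;  SP-103−SP-101: 463a + 129b = −99.7.
Solving gives a = −0.43572, b = 0.79101.
Then c = 626.8 − a·-429 − b·200 = 281.67.
At (690, 889): z = −300.6 + 703.2 + 281.67 = 684.2 m.

684 m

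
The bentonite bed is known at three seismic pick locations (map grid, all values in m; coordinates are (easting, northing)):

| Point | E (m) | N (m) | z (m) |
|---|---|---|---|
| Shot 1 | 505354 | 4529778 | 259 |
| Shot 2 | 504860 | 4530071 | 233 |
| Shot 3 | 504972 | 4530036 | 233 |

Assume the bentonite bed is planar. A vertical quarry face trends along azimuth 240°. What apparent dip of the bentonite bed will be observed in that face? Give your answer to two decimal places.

Two edge vectors: Shot 1→Shot 2 = (-494, 293, -26), Shot 1→Shot 3 = (-382, 258, -26).
Normal n = (Shot 1→Shot 2) × (Shot 1→Shot 3) = (-910, -2912, -15526).
So ∂z/∂E = −n_x/n_z = −0.05861 and ∂z/∂N = −n_y/n_z = −0.18756.
Unit vector along 240° is (sin 240°, cos 240°) = (-0.8660, -0.5000).
Slope in that direction = a·(-0.8660) + b·(-0.5000) = 0.14454.
Apparent dip = arctan|0.14454| = 8.22° (true dip is 11.1°, so apparent ≤ true as expected).

8.22°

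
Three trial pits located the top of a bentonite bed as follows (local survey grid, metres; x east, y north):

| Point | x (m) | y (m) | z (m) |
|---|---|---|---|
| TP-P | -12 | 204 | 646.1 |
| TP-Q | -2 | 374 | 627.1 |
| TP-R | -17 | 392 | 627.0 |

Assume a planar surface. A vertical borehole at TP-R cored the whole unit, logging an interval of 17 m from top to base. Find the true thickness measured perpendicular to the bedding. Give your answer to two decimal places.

16.79 m

Two edge vectors: TP-P→TP-Q = (10, 170, -19), TP-P→TP-R = (-5, 188, -19.1).
Normal n = (TP-P→TP-Q) × (TP-P→TP-R) = (325, 286, 2730).
So ∂z/∂x = −n_x/n_z = −0.11905 and ∂z/∂y = −n_y/n_z = −0.10476.
|∇z| = √(a²+b²) = 0.15858, so dip δ = arctan(0.15858) = 9.01°.
True thickness = vertical thickness × cos δ = 17 × cos 9.01° = 16.79 m.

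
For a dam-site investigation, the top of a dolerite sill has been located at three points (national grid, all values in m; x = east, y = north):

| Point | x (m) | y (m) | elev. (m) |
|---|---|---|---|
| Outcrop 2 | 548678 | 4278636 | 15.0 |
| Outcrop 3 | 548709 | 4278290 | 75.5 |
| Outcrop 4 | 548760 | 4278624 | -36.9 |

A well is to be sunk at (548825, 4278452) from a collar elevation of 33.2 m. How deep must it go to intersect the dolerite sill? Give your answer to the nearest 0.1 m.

Let the plane be z = a·x + b·y + c.
Outcrop 3−Outcrop 2: 31a − 346b = 60.5;  Outcrop 4−Outcrop 2: 82a − 12b = −51.9.
Solving gives a = −0.667264286, b = −0.234639286.
Then c = 15 − a·548678 − b·4278636 = 1370064.33.
At (548825, 4278452): z_contact = −366211.32 − 1003892.92 + 1370064.33 = -39.91 m.
Depth below ground = 33.2 − (-39.91) = 73.1 m.

73.1 m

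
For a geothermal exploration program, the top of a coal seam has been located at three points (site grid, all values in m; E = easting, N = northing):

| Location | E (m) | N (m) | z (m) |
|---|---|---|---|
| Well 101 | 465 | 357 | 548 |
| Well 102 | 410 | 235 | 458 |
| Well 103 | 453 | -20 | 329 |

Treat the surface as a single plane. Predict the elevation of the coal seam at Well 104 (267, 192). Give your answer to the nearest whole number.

380 m

Let the plane be z = a·E + b·N + c.
Well 102−Well 101: −55a − 122b = −90;  Well 103−Well 101: −12a − 377b = −219.
Solving gives a = 0.37424, b = 0.56899.
Then c = 548 − a·465 − b·357 = 170.85.
At (267, 192): z = 99.9 + 109.2 + 170.85 = 380.0 m.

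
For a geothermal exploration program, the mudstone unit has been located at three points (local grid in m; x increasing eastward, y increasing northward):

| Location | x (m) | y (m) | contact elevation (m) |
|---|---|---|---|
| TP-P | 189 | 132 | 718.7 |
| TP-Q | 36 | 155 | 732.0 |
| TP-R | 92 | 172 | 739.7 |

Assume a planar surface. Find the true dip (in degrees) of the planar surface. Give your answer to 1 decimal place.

Let the plane be z = a·x + b·y + c.
TP-Q−TP-P: −153a + 23b = 13.3;  TP-R−TP-P: −97a + 40b = 21.
Solving gives a = −0.01260, b = 0.49445.
Gradient magnitude |∇z| = √(a² + b²) = √(0.00016 + 0.24448) = 0.49461.
True dip = arctan(0.49461) = 26.3°, dipping toward S (azimuth ≈ 179°).

26.3°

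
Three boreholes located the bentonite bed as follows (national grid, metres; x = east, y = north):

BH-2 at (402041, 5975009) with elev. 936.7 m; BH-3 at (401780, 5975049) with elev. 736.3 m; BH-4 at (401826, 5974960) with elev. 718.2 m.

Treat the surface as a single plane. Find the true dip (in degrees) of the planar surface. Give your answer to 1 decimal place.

Two edge vectors: BH-2→BH-3 = (-261, 40, -200.4), BH-2→BH-4 = (-215, -49, -218.5).
Normal n = (BH-2→BH-3) × (BH-2→BH-4) = (-18559.6, -13942.5, 21389).
So ∂z/∂x = −n_x/n_z = 0.86772 and ∂z/∂y = −n_y/n_z = 0.65185.
Gradient magnitude |∇z| = √(a² + b²) = √(0.75293 + 0.42491) = 1.08529.
True dip = arctan(1.08529) = 47.3°, dipping toward SW (azimuth ≈ 233°).

47.3°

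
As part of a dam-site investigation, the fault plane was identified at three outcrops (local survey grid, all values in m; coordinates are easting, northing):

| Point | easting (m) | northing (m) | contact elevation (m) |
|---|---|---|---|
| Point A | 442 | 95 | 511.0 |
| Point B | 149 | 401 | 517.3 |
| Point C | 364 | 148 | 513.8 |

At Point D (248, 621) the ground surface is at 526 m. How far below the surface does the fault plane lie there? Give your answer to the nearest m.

24 m

Two edge vectors: Point A→Point B = (-293, 306, 6.3), Point A→Point C = (-78, 53, 2.8).
Normal n = (Point A→Point B) × (Point A→Point C) = (522.9, 329, 8339).
So ∂z/∂easting = −n_x/n_z = −0.06271 and ∂z/∂northing = −n_y/n_z = −0.03945.
Intercept c from Point A: 511 + 27.72 + 3.75 = 542.46.
At (248, 621): z_contact = −15.6 − 24.5 + 542.46 = 502.4 m.
Depth below ground = 526 − 502.4 = 24 m.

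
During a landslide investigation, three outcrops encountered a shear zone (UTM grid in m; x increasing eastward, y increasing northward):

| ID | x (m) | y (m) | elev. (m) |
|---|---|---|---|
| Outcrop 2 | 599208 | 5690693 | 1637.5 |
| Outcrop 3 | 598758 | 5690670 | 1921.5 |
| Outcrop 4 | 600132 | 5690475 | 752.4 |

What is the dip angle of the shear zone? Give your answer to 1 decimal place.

53.1°

Two edge vectors: Outcrop 2→Outcrop 3 = (-450, -23, 284), Outcrop 2→Outcrop 4 = (924, -218, -885.1).
Normal n = (Outcrop 2→Outcrop 3) × (Outcrop 2→Outcrop 4) = (82269.3, -135879, 119352).
So ∂z/∂x = −n_x/n_z = −0.68930 and ∂z/∂y = −n_y/n_z = 1.13847.
Gradient magnitude |∇z| = √(a² + b²) = √(0.47513 + 1.29612) = 1.33088.
True dip = arctan(1.33088) = 53.1°, dipping toward SSE (azimuth ≈ 149°).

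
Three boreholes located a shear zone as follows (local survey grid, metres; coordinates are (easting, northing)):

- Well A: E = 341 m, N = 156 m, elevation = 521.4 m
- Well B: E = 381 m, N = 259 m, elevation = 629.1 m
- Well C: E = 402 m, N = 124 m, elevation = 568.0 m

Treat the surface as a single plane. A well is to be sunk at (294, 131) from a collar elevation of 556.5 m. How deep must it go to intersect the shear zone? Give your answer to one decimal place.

101.9 m

Two edge vectors: Well A→Well B = (40, 103, 107.7), Well A→Well C = (61, -32, 46.6).
Normal n = (Well A→Well B) × (Well A→Well C) = (8246.2, 4705.7, -7563).
So ∂z/∂E = −n_x/n_z = 1.09033 and ∂z/∂N = −n_y/n_z = 0.62220.
Intercept c from Well A: 521.4 − 371.80 − 97.06 = 52.53.
At (294, 131): z_contact = 320.56 + 81.51 + 52.53 = 454.60 m.
Depth below ground = 556.5 − 454.60 = 101.9 m.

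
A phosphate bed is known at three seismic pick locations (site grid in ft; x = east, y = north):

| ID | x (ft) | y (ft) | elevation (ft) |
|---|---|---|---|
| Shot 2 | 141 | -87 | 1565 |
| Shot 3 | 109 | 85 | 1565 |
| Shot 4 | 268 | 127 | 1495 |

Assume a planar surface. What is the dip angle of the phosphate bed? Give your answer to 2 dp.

Two edge vectors: Shot 2→Shot 3 = (-32, 172, 0), Shot 2→Shot 4 = (127, 214, -70).
Normal n = (Shot 2→Shot 3) × (Shot 2→Shot 4) = (-12040, -2240, -28692).
So ∂z/∂x = −n_x/n_z = −0.41963 and ∂z/∂y = −n_y/n_z = −0.07807.
Gradient magnitude |∇z| = √(a² + b²) = √(0.17609 + 0.00610) = 0.42683.
True dip = arctan(0.42683) = 23.11°, dipping toward E (azimuth ≈ 079°).

23.11°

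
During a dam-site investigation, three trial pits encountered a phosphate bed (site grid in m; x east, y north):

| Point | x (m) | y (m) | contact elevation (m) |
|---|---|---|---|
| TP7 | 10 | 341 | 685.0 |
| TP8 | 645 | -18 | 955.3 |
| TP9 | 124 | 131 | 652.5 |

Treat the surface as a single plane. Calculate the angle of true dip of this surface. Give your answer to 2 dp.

Two edge vectors: TP7→TP8 = (635, -359, 270.3), TP7→TP9 = (114, -210, -32.5).
Normal n = (TP7→TP8) × (TP7→TP9) = (68430.5, 51451.7, -92424).
So ∂z/∂x = −n_x/n_z = 0.74040 and ∂z/∂y = −n_y/n_z = 0.55669.
Gradient magnitude |∇z| = √(a² + b²) = √(0.54819 + 0.30991) = 0.92633.
True dip = arctan(0.92633) = 42.81°, dipping toward SW (azimuth ≈ 233°).

42.81°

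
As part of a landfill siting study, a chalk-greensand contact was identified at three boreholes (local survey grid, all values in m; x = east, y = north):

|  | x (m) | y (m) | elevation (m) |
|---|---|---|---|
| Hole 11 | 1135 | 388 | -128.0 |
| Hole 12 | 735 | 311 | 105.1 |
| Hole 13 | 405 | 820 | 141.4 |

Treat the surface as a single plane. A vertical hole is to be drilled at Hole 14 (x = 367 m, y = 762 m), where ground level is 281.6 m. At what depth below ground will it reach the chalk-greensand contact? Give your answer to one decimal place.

104.2 m

Let the plane be z = a·x + b·y + c.
Hole 12−Hole 11: −400a − 77b = 233.1;  Hole 13−Hole 11: −730a + 432b = 269.4.
Solving gives a = −0.530296, b = −0.272490.
Then c = -128 − a·1135 − b·388 = 579.61.
At (367, 762): z_contact = −194.62 − 207.64 + 579.61 = 177.36 m.
Depth below ground = 281.6 − 177.36 = 104.2 m.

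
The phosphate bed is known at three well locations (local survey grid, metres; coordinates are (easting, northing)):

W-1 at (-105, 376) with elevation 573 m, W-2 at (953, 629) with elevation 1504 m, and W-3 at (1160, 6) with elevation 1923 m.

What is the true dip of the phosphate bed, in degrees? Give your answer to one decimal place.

Let the plane be z = a·E + b·N + c.
W-2−W-1: 1058a + 253b = 931;  W-3−W-1: 1265a − 370b = 1350.
Solving gives a = 0.96418, b = −0.35219.
Gradient magnitude |∇z| = √(a² + b²) = √(0.92965 + 0.12404) = 1.02649.
True dip = arctan(1.02649) = 45.7°, dipping toward WNW (azimuth ≈ 290°).

45.7°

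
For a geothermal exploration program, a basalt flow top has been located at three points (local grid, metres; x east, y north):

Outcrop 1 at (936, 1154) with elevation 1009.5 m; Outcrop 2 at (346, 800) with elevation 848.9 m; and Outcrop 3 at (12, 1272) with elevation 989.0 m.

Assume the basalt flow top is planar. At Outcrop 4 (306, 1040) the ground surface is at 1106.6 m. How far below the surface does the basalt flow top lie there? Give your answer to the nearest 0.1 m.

Let the plane be z = a·x + b·y + c.
Outcrop 2−Outcrop 1: −590a − 354b = −160.6;  Outcrop 3−Outcrop 1: −924a + 118b = −20.5.
Solving gives a = 0.066062, b = 0.343569.
Then c = 1009.5 − a·936 − b·1154 = 551.19.
At (306, 1040): z_contact = 20.21 + 357.31 + 551.19 = 928.71 m.
Depth below ground = 1106.6 − 928.71 = 177.9 m.

177.9 m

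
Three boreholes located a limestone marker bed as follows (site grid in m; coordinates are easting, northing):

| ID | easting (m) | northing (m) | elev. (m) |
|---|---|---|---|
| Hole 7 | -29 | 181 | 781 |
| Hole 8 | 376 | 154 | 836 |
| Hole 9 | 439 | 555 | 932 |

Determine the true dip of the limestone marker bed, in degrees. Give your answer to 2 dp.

Let the plane be z = a·easting + b·northing + c.
Hole 8−Hole 7: 405a − 27b = 55;  Hole 9−Hole 7: 468a + 374b = 151.
Solving gives a = 0.15019, b = 0.21581.
Gradient magnitude |∇z| = √(a² + b²) = √(0.02256 + 0.04657) = 0.26292.
True dip = arctan(0.26292) = 14.73°, dipping toward SW (azimuth ≈ 215°).

14.73°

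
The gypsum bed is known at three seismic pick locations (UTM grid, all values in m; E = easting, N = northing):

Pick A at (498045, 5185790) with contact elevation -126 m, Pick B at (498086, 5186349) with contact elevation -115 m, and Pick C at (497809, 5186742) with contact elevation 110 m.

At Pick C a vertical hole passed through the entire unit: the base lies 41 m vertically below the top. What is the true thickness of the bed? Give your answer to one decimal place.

Two edge vectors: Pick A→Pick B = (41, 559, 11), Pick A→Pick C = (-236, 952, 236).
Normal n = (Pick A→Pick B) × (Pick A→Pick C) = (121452, -12272, 170956).
So ∂z/∂E = −n_x/n_z = −0.71043 and ∂z/∂N = −n_y/n_z = 0.07178.
|∇z| = √(a²+b²) = 0.71405, so dip δ = arctan(0.71405) = 35.53°.
True thickness = vertical thickness × cos δ = 41 × cos 35.53° = 33.4 m.

33.4 m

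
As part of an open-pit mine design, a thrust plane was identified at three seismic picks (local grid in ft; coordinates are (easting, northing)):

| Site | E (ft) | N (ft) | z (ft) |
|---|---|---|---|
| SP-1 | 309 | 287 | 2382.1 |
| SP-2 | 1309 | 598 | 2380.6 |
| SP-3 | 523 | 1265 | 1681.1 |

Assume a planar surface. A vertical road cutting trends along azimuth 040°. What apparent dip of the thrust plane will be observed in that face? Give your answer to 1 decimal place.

23.6°

Two edge vectors: SP-1→SP-2 = (1000, 311, -1.5), SP-1→SP-3 = (214, 978, -701).
Normal n = (SP-1→SP-2) × (SP-1→SP-3) = (-216544, 700679, 911446).
So ∂z/∂E = −n_x/n_z = 0.23758 and ∂z/∂N = −n_y/n_z = −0.76876.
Unit vector along 040° is (sin 40°, cos 40°) = (0.6428, 0.7660).
Slope in that direction = a·(0.6428) + b·(0.7660) = −0.43619.
Apparent dip = arctan|0.43619| = 23.6° (true dip is 38.8°, so apparent ≤ true as expected).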